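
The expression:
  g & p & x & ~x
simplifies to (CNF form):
False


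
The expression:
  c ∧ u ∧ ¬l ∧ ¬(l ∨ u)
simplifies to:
False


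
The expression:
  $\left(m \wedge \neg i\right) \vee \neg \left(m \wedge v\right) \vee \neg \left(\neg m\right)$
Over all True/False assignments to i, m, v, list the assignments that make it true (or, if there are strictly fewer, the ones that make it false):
is always true.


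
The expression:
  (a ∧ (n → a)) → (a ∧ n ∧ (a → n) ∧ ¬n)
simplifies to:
¬a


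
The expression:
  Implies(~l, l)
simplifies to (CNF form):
l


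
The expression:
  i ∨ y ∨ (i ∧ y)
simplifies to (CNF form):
i ∨ y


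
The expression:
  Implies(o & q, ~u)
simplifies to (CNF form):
~o | ~q | ~u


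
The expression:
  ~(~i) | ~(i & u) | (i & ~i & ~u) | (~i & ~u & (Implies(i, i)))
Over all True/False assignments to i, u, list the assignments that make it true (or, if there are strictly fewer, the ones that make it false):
is always true.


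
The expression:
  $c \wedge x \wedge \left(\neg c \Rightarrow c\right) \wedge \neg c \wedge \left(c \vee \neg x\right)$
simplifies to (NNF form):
$\text{False}$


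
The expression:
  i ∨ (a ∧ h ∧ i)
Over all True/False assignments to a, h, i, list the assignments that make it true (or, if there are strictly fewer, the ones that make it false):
is true only for:
  a=False, h=False, i=True;
  a=False, h=True, i=True;
  a=True, h=False, i=True;
  a=True, h=True, i=True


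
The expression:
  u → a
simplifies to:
a ∨ ¬u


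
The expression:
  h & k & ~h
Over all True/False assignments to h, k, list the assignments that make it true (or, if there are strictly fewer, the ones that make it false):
is never true.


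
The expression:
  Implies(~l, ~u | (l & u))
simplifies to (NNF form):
l | ~u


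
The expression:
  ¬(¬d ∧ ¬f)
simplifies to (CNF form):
d ∨ f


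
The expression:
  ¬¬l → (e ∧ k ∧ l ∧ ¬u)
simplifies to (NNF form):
(e ∧ k ∧ ¬u) ∨ ¬l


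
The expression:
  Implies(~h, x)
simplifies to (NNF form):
h | x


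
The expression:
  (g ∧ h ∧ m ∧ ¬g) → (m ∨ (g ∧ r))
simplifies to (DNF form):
True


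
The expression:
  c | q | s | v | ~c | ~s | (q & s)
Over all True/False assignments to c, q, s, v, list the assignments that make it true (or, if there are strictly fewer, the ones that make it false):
is always true.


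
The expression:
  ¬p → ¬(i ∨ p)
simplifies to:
p ∨ ¬i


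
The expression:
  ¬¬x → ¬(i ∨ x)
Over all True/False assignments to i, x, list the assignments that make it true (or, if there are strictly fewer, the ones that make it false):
is true only for:
  i=False, x=False;
  i=True, x=False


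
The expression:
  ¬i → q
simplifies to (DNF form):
i ∨ q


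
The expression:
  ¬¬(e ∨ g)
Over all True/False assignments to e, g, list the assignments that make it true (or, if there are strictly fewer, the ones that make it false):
is false only for:
  e=False, g=False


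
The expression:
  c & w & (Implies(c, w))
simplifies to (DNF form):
c & w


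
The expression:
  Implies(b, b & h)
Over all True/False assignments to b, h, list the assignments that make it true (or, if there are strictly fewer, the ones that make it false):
is false only for:
  b=True, h=False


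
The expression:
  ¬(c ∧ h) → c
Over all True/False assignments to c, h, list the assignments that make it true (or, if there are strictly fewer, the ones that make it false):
is true only for:
  c=True, h=False;
  c=True, h=True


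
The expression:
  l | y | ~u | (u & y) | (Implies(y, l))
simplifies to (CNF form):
True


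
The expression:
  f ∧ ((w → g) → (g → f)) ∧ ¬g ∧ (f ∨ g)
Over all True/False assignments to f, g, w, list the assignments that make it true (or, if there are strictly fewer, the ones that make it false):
is true only for:
  f=True, g=False, w=False;
  f=True, g=False, w=True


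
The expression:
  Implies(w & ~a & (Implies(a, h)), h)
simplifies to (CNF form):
a | h | ~w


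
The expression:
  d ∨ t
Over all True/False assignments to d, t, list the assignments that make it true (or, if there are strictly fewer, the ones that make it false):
is false only for:
  d=False, t=False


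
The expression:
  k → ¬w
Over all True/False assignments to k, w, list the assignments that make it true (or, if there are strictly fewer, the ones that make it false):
is false only for:
  k=True, w=True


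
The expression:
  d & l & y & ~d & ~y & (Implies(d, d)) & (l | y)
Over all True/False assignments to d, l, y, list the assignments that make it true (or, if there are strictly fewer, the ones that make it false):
is never true.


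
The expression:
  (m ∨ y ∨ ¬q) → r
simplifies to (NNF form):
r ∨ (q ∧ ¬m ∧ ¬y)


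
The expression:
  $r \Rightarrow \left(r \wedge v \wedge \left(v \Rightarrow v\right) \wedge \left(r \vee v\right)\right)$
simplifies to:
$v \vee \neg r$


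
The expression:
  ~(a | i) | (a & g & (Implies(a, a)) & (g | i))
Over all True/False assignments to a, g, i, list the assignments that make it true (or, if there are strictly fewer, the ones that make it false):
is true only for:
  a=False, g=False, i=False;
  a=False, g=True, i=False;
  a=True, g=True, i=False;
  a=True, g=True, i=True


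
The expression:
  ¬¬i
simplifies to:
i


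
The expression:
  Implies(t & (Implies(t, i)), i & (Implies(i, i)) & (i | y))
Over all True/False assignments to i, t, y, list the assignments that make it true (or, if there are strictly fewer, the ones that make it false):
is always true.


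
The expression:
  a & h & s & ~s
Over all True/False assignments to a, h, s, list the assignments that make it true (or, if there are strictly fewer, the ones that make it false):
is never true.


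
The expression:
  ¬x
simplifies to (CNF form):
¬x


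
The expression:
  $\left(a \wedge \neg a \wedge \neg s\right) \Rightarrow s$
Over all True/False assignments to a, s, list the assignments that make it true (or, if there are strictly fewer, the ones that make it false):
is always true.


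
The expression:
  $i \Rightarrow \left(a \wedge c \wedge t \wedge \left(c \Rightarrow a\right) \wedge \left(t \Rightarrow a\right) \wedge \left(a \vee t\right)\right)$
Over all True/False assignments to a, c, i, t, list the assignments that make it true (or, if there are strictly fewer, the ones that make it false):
is false only for:
  a=False, c=False, i=True, t=False;
  a=False, c=False, i=True, t=True;
  a=False, c=True, i=True, t=False;
  a=False, c=True, i=True, t=True;
  a=True, c=False, i=True, t=False;
  a=True, c=False, i=True, t=True;
  a=True, c=True, i=True, t=False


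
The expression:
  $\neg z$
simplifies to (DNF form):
$\neg z$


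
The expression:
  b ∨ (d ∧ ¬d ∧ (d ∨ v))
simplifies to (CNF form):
b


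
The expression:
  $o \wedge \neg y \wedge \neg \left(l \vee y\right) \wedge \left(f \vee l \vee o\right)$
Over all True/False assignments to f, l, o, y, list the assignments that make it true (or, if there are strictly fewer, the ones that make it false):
is true only for:
  f=False, l=False, o=True, y=False;
  f=True, l=False, o=True, y=False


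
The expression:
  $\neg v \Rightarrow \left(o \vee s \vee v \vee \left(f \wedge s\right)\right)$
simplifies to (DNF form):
$o \vee s \vee v$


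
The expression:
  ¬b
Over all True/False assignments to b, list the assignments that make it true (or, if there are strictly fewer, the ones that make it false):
is true only for:
  b=False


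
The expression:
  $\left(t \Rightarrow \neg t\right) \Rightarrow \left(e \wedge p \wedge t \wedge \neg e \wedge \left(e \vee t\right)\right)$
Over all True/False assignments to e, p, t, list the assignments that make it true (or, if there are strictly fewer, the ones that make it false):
is true only for:
  e=False, p=False, t=True;
  e=False, p=True, t=True;
  e=True, p=False, t=True;
  e=True, p=True, t=True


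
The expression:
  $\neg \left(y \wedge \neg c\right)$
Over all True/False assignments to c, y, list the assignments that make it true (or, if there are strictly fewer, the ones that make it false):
is false only for:
  c=False, y=True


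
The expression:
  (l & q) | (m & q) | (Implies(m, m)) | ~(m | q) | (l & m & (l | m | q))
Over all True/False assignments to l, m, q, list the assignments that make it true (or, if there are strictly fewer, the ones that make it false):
is always true.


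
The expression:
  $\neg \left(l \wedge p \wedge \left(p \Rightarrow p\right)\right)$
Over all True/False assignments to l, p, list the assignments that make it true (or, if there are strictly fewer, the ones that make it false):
is false only for:
  l=True, p=True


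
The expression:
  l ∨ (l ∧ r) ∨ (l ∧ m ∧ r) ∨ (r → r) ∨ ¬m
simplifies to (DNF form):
True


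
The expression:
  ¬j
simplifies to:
¬j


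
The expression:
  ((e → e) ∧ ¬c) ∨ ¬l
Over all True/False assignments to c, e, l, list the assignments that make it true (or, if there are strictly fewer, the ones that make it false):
is false only for:
  c=True, e=False, l=True;
  c=True, e=True, l=True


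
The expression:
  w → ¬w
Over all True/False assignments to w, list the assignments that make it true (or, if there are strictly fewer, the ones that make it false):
is true only for:
  w=False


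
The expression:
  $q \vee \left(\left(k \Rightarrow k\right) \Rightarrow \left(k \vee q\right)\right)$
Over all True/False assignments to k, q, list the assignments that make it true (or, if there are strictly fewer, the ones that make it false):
is false only for:
  k=False, q=False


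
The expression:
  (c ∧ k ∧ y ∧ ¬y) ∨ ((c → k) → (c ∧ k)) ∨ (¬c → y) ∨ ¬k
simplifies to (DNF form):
c ∨ y ∨ ¬k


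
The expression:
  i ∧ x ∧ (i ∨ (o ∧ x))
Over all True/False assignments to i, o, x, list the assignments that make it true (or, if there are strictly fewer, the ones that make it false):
is true only for:
  i=True, o=False, x=True;
  i=True, o=True, x=True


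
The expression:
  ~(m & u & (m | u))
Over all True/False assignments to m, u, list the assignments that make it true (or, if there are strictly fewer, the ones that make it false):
is false only for:
  m=True, u=True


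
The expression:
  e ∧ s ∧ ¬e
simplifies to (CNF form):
False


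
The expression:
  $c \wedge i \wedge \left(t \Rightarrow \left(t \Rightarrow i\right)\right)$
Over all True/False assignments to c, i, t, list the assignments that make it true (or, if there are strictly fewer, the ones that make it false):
is true only for:
  c=True, i=True, t=False;
  c=True, i=True, t=True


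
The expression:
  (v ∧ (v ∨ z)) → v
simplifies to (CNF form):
True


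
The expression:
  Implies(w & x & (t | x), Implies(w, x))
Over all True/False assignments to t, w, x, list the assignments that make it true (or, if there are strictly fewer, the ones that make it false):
is always true.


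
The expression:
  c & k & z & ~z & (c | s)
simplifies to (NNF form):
False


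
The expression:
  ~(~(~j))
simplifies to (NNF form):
~j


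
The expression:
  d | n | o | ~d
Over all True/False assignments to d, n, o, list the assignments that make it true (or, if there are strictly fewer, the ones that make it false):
is always true.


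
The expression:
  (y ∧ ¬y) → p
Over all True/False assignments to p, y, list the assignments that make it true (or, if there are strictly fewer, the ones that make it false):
is always true.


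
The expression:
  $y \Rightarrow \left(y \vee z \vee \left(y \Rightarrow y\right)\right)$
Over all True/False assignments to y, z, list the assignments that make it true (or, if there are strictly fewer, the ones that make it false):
is always true.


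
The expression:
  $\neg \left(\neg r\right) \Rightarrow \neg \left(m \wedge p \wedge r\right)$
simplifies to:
$\neg m \vee \neg p \vee \neg r$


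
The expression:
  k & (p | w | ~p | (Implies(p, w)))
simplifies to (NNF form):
k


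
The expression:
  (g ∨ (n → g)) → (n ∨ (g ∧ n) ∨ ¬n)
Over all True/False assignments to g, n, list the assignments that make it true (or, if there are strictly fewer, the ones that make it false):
is always true.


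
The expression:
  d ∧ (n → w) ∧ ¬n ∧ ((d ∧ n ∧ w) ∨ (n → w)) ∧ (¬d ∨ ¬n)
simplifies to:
d ∧ ¬n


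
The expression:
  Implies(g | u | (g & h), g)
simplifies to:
g | ~u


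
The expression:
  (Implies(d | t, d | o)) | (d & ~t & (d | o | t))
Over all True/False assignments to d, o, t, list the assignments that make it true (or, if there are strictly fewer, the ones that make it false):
is false only for:
  d=False, o=False, t=True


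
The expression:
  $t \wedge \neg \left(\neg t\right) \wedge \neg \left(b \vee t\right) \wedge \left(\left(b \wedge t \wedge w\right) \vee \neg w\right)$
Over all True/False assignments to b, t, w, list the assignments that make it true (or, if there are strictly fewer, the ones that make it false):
is never true.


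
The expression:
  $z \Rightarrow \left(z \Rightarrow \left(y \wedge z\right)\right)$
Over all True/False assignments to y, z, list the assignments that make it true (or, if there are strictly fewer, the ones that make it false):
is false only for:
  y=False, z=True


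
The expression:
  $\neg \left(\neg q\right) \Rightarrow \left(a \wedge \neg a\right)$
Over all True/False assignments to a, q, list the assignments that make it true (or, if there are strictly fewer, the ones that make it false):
is true only for:
  a=False, q=False;
  a=True, q=False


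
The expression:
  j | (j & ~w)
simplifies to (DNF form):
j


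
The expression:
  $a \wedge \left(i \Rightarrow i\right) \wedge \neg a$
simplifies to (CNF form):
$\text{False}$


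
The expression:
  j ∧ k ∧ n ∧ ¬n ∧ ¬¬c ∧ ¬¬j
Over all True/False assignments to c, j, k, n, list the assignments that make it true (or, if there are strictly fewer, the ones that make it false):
is never true.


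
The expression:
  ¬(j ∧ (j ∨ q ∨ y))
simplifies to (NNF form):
¬j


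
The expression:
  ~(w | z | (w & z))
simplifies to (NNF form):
~w & ~z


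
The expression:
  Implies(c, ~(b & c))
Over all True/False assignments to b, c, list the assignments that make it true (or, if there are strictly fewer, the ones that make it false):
is false only for:
  b=True, c=True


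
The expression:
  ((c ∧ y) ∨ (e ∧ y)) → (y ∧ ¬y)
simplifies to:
(¬c ∧ ¬e) ∨ ¬y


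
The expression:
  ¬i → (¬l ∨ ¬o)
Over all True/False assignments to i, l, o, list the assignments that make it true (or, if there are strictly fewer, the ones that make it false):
is false only for:
  i=False, l=True, o=True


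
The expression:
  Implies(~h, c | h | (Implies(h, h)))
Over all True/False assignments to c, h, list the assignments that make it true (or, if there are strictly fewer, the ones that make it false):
is always true.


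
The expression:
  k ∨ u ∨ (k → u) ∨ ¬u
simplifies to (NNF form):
True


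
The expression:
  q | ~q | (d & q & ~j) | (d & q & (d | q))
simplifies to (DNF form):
True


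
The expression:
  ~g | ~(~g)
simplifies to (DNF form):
True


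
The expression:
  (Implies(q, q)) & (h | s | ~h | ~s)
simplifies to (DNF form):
True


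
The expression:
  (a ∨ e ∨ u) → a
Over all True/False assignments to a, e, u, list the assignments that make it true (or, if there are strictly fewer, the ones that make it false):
is false only for:
  a=False, e=False, u=True;
  a=False, e=True, u=False;
  a=False, e=True, u=True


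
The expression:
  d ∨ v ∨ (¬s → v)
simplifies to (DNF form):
d ∨ s ∨ v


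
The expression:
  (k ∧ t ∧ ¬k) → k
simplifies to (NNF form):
True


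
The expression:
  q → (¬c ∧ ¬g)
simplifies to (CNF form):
(¬c ∨ ¬q) ∧ (¬g ∨ ¬q)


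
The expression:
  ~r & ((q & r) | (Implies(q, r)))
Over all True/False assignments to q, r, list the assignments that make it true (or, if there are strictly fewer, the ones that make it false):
is true only for:
  q=False, r=False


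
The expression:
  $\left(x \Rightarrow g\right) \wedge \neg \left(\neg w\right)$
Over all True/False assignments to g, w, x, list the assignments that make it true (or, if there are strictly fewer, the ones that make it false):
is true only for:
  g=False, w=True, x=False;
  g=True, w=True, x=False;
  g=True, w=True, x=True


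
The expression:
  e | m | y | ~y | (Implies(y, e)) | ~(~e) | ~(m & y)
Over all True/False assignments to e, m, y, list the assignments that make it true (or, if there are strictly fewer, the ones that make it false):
is always true.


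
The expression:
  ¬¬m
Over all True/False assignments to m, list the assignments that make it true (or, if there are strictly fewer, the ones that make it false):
is true only for:
  m=True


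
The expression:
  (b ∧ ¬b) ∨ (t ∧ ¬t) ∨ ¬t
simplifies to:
¬t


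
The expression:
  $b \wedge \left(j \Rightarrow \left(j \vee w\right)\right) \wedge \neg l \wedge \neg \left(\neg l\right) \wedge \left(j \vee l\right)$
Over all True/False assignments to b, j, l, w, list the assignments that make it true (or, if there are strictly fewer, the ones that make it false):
is never true.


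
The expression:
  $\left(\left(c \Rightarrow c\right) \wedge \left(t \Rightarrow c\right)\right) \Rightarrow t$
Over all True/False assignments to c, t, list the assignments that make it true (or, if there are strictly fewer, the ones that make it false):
is true only for:
  c=False, t=True;
  c=True, t=True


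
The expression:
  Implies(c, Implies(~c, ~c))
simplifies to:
True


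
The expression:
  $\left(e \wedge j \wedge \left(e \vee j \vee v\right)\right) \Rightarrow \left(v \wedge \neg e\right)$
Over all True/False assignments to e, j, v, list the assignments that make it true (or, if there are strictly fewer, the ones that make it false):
is false only for:
  e=True, j=True, v=False;
  e=True, j=True, v=True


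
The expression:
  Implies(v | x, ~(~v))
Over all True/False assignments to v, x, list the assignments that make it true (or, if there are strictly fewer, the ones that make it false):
is false only for:
  v=False, x=True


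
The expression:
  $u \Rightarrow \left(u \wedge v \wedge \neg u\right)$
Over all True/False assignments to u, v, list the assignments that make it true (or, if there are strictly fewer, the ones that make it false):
is true only for:
  u=False, v=False;
  u=False, v=True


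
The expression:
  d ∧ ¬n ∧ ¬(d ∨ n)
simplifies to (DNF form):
False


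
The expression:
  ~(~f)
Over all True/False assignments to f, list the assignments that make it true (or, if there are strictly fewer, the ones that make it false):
is true only for:
  f=True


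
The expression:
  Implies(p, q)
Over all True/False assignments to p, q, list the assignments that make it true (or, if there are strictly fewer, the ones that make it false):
is false only for:
  p=True, q=False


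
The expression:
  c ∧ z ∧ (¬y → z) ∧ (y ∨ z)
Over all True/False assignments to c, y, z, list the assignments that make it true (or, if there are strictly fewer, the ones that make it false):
is true only for:
  c=True, y=False, z=True;
  c=True, y=True, z=True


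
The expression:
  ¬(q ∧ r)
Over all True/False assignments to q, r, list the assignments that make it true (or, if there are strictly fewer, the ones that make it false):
is false only for:
  q=True, r=True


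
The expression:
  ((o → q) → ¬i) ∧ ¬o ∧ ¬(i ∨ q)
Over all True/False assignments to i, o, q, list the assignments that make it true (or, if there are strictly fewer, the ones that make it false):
is true only for:
  i=False, o=False, q=False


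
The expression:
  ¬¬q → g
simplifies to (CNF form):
g ∨ ¬q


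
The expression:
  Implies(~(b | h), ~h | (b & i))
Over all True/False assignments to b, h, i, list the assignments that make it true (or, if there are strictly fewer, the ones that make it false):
is always true.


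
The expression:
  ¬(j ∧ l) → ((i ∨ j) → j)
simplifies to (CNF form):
j ∨ ¬i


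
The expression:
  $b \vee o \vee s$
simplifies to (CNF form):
$b \vee o \vee s$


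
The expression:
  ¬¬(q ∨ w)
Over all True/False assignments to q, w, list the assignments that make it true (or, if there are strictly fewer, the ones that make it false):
is false only for:
  q=False, w=False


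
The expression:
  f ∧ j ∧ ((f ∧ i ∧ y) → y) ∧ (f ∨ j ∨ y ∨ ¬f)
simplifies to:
f ∧ j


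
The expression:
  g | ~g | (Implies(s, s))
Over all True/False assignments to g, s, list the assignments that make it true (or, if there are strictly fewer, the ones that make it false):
is always true.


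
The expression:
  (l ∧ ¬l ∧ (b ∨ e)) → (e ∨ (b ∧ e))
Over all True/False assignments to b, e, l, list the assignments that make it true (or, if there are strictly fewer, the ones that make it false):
is always true.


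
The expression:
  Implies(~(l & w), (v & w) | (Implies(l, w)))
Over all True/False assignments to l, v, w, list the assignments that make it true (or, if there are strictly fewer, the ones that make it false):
is false only for:
  l=True, v=False, w=False;
  l=True, v=True, w=False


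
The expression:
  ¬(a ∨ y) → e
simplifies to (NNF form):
a ∨ e ∨ y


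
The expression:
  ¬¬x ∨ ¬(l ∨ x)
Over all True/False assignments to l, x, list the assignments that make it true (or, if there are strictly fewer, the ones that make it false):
is false only for:
  l=True, x=False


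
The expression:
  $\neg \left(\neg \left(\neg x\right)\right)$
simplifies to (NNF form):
$\neg x$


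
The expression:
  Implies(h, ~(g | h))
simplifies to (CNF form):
~h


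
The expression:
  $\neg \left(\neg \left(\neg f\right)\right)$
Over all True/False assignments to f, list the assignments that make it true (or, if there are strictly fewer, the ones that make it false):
is true only for:
  f=False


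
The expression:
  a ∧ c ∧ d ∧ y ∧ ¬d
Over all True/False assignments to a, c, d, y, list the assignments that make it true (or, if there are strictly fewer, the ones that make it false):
is never true.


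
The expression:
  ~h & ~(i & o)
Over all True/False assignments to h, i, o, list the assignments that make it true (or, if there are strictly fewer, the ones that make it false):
is true only for:
  h=False, i=False, o=False;
  h=False, i=False, o=True;
  h=False, i=True, o=False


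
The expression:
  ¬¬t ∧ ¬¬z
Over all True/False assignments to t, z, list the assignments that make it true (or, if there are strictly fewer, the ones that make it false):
is true only for:
  t=True, z=True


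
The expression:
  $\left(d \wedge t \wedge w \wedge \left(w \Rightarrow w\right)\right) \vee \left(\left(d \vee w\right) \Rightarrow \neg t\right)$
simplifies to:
$\left(d \wedge w\right) \vee \left(\neg d \wedge \neg w\right) \vee \neg t$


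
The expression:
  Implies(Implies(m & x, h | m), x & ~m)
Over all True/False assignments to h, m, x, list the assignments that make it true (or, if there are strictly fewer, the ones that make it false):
is true only for:
  h=False, m=False, x=True;
  h=True, m=False, x=True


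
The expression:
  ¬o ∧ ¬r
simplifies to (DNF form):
¬o ∧ ¬r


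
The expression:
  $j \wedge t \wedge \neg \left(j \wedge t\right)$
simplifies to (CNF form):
$\text{False}$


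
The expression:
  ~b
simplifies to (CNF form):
~b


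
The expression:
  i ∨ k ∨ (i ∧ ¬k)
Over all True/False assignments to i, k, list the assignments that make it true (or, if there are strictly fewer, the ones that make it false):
is false only for:
  i=False, k=False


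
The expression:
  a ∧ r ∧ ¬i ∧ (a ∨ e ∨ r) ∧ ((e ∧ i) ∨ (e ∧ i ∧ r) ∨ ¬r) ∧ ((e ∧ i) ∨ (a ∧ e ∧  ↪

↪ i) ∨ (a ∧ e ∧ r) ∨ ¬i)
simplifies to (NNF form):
False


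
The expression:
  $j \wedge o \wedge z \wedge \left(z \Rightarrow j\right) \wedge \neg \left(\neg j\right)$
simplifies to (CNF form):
$j \wedge o \wedge z$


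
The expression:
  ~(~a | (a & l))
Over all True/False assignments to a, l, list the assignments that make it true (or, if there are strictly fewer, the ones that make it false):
is true only for:
  a=True, l=False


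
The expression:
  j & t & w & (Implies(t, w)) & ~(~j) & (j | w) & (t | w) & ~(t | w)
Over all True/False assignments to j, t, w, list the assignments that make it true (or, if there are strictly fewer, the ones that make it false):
is never true.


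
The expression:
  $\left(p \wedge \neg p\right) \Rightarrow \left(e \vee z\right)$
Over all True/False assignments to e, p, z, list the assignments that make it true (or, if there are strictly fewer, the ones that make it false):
is always true.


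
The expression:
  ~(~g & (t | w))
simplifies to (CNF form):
(g | ~t) & (g | ~w)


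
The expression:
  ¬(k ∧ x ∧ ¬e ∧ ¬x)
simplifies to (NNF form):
True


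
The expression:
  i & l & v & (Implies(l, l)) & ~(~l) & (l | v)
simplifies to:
i & l & v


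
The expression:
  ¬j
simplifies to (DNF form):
¬j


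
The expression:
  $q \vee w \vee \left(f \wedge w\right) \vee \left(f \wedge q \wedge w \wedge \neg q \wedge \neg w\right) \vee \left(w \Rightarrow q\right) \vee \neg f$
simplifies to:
$\text{True}$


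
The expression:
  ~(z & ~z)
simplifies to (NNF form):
True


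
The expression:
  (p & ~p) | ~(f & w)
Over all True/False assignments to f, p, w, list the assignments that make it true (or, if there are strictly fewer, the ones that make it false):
is false only for:
  f=True, p=False, w=True;
  f=True, p=True, w=True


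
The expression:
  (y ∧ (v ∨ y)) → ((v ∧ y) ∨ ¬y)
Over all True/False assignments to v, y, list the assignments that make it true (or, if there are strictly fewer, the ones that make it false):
is false only for:
  v=False, y=True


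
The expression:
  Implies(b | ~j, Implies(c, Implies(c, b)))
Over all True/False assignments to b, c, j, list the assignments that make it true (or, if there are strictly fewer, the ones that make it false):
is false only for:
  b=False, c=True, j=False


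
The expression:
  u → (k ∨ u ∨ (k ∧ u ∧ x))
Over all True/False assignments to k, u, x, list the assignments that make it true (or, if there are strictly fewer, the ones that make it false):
is always true.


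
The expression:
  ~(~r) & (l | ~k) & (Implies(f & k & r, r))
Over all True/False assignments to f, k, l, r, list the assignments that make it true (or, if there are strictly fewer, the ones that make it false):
is true only for:
  f=False, k=False, l=False, r=True;
  f=False, k=False, l=True, r=True;
  f=False, k=True, l=True, r=True;
  f=True, k=False, l=False, r=True;
  f=True, k=False, l=True, r=True;
  f=True, k=True, l=True, r=True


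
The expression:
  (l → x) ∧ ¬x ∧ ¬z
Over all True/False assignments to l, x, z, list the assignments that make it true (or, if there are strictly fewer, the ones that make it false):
is true only for:
  l=False, x=False, z=False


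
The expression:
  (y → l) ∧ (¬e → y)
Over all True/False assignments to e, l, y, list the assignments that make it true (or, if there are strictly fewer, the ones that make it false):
is true only for:
  e=False, l=True, y=True;
  e=True, l=False, y=False;
  e=True, l=True, y=False;
  e=True, l=True, y=True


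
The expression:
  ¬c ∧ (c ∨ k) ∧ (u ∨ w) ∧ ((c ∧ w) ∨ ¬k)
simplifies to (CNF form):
False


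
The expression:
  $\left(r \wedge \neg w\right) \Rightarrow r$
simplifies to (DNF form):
$\text{True}$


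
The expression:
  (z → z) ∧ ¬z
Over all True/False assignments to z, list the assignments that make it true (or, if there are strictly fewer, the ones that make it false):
is true only for:
  z=False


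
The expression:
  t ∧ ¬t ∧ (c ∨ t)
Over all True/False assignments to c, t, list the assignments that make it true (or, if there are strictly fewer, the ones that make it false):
is never true.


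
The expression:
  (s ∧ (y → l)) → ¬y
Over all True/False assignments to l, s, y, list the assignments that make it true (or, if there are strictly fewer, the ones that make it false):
is false only for:
  l=True, s=True, y=True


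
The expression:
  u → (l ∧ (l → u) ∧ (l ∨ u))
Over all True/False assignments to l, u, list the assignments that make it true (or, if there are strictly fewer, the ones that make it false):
is false only for:
  l=False, u=True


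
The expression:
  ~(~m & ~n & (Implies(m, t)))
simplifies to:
m | n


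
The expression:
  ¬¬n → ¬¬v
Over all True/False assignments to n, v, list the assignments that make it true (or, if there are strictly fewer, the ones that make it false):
is false only for:
  n=True, v=False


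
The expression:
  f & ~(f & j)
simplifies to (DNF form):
f & ~j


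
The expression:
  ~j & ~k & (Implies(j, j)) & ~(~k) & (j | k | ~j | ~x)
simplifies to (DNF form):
False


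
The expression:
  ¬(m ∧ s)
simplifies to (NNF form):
¬m ∨ ¬s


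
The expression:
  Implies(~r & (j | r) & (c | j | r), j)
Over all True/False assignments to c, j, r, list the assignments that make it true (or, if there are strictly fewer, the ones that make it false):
is always true.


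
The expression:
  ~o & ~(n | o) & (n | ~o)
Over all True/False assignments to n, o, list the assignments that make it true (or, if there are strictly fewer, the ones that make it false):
is true only for:
  n=False, o=False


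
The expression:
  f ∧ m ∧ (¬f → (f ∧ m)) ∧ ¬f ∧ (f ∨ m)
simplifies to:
False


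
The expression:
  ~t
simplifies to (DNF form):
~t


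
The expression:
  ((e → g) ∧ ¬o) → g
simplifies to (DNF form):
e ∨ g ∨ o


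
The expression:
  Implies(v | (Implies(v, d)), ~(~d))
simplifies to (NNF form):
d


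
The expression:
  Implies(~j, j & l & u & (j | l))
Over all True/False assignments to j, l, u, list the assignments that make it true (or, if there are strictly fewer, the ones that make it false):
is true only for:
  j=True, l=False, u=False;
  j=True, l=False, u=True;
  j=True, l=True, u=False;
  j=True, l=True, u=True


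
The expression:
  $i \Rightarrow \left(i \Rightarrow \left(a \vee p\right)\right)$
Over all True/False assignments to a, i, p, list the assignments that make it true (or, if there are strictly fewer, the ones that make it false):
is false only for:
  a=False, i=True, p=False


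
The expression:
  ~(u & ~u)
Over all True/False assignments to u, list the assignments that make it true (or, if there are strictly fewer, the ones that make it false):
is always true.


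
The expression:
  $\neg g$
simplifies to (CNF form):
$\neg g$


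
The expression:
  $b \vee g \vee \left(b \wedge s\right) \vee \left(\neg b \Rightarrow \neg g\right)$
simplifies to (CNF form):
$\text{True}$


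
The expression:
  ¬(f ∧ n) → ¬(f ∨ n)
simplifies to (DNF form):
(f ∧ n) ∨ (¬f ∧ ¬n)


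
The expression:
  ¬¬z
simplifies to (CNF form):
z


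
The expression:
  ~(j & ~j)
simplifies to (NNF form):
True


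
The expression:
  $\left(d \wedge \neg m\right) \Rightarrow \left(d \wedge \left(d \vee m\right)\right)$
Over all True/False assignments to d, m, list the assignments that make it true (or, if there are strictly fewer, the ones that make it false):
is always true.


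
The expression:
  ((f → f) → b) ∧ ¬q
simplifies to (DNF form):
b ∧ ¬q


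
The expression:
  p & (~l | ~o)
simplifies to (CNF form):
p & (~l | ~o)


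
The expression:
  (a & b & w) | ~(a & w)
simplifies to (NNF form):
b | ~a | ~w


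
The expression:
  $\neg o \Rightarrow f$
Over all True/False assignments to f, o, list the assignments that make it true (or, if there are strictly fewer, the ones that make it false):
is false only for:
  f=False, o=False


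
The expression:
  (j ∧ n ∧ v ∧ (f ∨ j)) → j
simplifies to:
True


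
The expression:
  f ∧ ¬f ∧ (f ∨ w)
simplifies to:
False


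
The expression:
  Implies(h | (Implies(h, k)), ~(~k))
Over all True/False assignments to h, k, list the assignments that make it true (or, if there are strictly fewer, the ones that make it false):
is true only for:
  h=False, k=True;
  h=True, k=True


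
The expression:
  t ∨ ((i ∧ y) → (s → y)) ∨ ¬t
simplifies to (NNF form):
True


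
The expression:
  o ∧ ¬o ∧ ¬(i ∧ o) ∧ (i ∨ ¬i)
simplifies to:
False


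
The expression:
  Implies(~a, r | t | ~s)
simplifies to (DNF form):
a | r | t | ~s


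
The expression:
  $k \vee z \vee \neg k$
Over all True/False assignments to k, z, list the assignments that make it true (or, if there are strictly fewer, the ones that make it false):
is always true.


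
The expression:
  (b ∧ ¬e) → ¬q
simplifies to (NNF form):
e ∨ ¬b ∨ ¬q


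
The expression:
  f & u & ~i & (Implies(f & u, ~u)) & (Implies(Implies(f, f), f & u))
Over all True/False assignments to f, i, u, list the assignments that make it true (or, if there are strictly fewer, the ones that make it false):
is never true.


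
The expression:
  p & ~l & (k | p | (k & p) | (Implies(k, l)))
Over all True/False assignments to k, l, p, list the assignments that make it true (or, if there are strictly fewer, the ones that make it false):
is true only for:
  k=False, l=False, p=True;
  k=True, l=False, p=True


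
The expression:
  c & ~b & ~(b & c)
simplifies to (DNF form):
c & ~b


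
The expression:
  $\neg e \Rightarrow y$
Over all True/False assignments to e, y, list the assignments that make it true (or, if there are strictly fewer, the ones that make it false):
is false only for:
  e=False, y=False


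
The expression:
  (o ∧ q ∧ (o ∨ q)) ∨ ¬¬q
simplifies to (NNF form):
q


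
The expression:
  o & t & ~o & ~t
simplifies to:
False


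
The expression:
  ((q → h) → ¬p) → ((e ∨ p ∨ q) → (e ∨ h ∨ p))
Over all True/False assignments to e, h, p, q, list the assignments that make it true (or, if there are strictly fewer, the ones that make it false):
is false only for:
  e=False, h=False, p=False, q=True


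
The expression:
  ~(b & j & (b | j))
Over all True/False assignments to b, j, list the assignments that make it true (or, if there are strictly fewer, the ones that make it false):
is false only for:
  b=True, j=True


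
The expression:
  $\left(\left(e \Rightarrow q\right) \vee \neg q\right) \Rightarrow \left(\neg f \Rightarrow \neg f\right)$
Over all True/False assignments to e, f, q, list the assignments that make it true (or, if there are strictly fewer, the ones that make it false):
is always true.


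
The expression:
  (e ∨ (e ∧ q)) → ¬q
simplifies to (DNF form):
¬e ∨ ¬q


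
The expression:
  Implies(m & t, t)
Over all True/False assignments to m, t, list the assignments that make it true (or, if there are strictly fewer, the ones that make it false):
is always true.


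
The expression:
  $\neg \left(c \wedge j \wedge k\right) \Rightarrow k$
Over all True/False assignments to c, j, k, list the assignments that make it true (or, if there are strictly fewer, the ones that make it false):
is true only for:
  c=False, j=False, k=True;
  c=False, j=True, k=True;
  c=True, j=False, k=True;
  c=True, j=True, k=True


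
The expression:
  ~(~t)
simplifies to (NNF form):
t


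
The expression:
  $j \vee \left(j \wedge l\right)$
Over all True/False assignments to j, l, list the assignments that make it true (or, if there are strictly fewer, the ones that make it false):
is true only for:
  j=True, l=False;
  j=True, l=True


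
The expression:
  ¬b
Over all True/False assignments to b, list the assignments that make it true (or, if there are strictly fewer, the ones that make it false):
is true only for:
  b=False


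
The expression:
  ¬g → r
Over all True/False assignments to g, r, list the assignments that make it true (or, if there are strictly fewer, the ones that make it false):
is false only for:
  g=False, r=False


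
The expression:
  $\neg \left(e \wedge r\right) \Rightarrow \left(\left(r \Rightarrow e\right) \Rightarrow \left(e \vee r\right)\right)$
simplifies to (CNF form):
$e \vee r$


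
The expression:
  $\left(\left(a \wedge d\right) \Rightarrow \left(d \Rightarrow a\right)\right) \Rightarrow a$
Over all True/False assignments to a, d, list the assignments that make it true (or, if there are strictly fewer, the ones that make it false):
is true only for:
  a=True, d=False;
  a=True, d=True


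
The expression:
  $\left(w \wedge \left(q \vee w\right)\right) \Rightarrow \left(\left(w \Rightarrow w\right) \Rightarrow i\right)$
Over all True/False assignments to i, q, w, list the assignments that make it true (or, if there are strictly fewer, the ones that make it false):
is false only for:
  i=False, q=False, w=True;
  i=False, q=True, w=True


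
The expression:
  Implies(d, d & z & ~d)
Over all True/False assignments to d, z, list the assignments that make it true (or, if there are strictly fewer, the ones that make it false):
is true only for:
  d=False, z=False;
  d=False, z=True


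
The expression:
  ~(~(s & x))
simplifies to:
s & x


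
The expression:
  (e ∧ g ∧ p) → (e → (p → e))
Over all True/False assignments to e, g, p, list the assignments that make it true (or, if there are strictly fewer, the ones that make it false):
is always true.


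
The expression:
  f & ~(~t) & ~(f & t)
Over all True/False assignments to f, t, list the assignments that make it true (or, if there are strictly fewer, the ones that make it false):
is never true.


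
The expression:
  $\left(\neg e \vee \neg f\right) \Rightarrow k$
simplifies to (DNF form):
$k \vee \left(e \wedge f\right)$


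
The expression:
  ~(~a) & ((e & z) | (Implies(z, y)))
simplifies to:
a & (e | y | ~z)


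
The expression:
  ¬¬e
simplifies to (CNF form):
e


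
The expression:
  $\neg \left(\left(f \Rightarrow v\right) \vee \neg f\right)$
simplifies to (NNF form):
$f \wedge \neg v$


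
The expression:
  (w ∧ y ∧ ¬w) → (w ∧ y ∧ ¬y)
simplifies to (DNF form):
True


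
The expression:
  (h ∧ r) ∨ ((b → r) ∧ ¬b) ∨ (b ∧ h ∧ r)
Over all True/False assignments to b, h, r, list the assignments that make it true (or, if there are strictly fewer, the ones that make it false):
is false only for:
  b=True, h=False, r=False;
  b=True, h=False, r=True;
  b=True, h=True, r=False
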